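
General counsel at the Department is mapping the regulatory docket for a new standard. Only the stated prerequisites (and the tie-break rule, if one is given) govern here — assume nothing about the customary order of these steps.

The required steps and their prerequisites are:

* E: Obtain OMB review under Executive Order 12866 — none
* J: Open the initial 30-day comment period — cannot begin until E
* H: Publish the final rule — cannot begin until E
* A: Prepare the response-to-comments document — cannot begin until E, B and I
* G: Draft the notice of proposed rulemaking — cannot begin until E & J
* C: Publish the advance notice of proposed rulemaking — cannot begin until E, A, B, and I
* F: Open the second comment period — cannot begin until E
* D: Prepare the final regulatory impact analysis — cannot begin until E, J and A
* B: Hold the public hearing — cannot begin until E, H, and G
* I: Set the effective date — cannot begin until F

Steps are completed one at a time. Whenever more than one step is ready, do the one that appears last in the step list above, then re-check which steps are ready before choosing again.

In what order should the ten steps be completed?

Only E has no prerequisites, so it is first.
Ready: F, H and J. F is listed later → F.
I now also ready, so the ready set is {I, H, J}; I is listed later → I.
Now H and J have their prerequisites met. H is listed later, so H next.
J needed E, now all done → J.
G is the only step now ready → G.
Next only B has its prerequisites met → B.
That leaves A as the only ready step → A.
Ready: D and C. D is listed later → D.
C needed I, B, A and E, now all done → C.

E F I H J G B A D C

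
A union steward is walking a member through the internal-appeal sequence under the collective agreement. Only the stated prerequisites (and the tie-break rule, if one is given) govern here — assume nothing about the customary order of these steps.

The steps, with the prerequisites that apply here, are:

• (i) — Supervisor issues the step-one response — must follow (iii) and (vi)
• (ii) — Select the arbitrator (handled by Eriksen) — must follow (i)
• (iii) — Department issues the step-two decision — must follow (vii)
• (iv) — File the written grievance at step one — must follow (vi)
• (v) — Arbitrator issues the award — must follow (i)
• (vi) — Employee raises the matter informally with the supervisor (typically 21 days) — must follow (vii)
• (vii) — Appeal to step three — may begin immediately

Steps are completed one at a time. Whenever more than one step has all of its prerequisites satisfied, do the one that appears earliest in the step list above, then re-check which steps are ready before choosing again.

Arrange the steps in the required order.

(vii) (iii) (vi) (i) (ii) (iv) (v)

(vii) has no prerequisites → (vii) first.
Ready: (iii) and (vi). (iii) is listed earlier → (iii).
(vi) is the only step now ready → (vi).
Ready: (i) and (iv). (i) is listed earlier → (i).
Ready: (ii), (iv) and (v). (ii) is listed earlier → (ii).
(iv) and (v) are both available; (iv) is listed earlier → (iv).
(v) is the only step now ready → (v).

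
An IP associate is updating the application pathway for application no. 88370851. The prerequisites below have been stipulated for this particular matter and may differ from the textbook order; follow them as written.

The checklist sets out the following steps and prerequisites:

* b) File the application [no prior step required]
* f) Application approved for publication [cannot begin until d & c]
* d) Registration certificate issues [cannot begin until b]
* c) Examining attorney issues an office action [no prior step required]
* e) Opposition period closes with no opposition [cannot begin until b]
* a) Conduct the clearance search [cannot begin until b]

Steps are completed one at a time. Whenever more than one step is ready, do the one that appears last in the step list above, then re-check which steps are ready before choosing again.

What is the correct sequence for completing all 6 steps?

c → b → a → e → d → f

c and b have no prerequisites; c is listed later, so c is first.
That leaves b as the only ready step → b.
Ready: a, e and d. a is listed later → a.
e and d are both available; e is listed later → e.
d needed b, now all done → d.
f is the only step now ready → f.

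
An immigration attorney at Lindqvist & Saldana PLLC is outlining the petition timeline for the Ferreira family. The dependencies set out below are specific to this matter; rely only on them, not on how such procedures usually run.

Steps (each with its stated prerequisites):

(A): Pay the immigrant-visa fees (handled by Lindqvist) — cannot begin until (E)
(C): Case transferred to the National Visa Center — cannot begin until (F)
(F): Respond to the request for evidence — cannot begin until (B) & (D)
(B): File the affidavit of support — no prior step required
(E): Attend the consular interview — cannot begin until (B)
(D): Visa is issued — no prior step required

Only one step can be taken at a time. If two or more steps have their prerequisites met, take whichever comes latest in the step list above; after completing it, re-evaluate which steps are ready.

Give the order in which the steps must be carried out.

(D) (B) (E) (F) (C) (A)

(D) and (B) have no prerequisites; (D) is listed later, so (D) is first.
(B) is the only step now ready → (B).
(E) and (F) are both available; (E) is listed later → (E).
(A) now also ready, so the ready set is {(F), (A)}; (F) is listed later → (F).
Ready: (C) and (A). (C) is listed later → (C).
That leaves (A) as the only ready step → (A).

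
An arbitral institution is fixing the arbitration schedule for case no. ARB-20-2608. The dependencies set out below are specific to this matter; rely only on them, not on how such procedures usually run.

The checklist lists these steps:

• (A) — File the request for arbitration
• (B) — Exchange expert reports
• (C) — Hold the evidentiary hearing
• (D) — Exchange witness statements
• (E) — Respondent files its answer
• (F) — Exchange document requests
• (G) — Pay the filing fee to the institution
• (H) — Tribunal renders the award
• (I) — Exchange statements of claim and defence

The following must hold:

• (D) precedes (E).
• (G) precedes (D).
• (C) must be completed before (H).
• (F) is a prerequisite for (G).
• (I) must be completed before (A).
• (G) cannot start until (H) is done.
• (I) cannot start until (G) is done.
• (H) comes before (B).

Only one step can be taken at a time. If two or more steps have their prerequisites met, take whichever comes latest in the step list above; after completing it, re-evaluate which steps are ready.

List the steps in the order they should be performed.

(F) → (C) → (H) → (G) → (I) → (D) → (E) → (B) → (A)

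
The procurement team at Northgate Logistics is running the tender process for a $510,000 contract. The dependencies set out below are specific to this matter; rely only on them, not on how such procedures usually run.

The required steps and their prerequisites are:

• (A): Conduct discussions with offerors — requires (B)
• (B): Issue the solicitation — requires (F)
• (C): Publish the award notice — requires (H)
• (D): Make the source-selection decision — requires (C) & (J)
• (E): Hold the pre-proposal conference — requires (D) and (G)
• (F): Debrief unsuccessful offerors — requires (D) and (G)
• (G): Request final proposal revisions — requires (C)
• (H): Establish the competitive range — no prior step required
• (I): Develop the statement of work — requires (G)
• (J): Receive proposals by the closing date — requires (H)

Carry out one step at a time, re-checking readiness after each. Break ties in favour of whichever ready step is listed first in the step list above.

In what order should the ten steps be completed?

(H) → (C) → (G) → (I) → (J) → (D) → (E) → (F) → (B) → (A)

Only (H) has no prerequisites, so it is first.
(C) and (J) are both available; (C) is listed earlier → (C).
(G) now also ready, so the ready set is {(G), (J)}; (G) is listed earlier → (G).
Ready: (I) and (J). (I) is listed earlier → (I).
(J) needed (H), now all done → (J).
(D) needed (C) and (J), now all done → (D).
Now (E) and (F) have their prerequisites met. (E) is listed earlier, so (E) next.
Next only (F) has its prerequisites met → (F).
That leaves (B) as the only ready step → (B).
That leaves (A) as the only ready step → (A).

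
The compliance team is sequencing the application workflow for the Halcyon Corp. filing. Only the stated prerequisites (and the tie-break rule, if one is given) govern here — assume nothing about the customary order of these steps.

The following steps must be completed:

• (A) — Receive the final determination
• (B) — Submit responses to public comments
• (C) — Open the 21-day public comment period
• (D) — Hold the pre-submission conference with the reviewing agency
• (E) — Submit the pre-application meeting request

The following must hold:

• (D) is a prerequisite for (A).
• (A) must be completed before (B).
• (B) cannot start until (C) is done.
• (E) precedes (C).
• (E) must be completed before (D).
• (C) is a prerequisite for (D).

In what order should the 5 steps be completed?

(E) → (C) → (D) → (A) → (B)

(E) has no prerequisites → (E) first.
Next only (C) has its prerequisites met → (C).
That leaves (D) as the only ready step → (D).
Next only (A) has its prerequisites met → (A).
(B) is the only step now ready → (B).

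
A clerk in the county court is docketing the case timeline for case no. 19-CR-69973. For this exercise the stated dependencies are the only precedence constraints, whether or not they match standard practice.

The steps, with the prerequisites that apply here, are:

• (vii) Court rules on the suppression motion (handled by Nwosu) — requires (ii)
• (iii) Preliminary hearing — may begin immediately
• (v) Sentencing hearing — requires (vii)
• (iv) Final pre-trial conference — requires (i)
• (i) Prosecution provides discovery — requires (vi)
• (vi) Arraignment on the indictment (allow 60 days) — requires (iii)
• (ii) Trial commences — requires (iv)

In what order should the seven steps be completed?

(iii) → (vi) → (i) → (iv) → (ii) → (vii) → (v)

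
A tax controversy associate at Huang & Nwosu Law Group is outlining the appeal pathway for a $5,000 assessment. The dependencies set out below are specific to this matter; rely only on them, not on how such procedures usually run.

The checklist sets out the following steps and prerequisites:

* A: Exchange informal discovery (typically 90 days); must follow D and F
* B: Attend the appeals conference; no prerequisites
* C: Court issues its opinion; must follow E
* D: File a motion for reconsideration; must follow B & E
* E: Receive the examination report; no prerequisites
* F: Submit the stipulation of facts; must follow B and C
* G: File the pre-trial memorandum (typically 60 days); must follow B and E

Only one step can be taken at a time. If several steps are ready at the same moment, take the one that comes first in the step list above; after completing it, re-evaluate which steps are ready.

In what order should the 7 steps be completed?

B E C D F A G

B and E have no prerequisites; B is listed earlier, so B is first.
E is the only step now ready → E.
Ready: C, D and G. C is listed earlier → C.
F now also ready, so the ready set is {D, F, G}; D is listed earlier → D.
Ready: F and G. F is listed earlier → F.
A now also ready, so the ready set is {A, G}; A is listed earlier → A.
G needed B and E, now all done → G.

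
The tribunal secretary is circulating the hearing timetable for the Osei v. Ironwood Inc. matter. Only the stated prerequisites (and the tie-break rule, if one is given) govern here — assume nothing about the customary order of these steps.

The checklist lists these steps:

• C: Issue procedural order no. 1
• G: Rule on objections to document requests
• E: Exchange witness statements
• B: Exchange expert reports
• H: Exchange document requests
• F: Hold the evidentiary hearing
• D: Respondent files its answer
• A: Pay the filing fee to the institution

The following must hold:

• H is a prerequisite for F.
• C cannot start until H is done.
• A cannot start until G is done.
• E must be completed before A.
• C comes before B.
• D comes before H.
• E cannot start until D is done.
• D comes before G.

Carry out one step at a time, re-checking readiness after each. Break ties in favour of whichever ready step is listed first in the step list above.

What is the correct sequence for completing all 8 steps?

D G E H C B F A

Only D has no prerequisites, so it is first.
Ready: G, E and H. G is listed earlier → G.
E and H are both available; E is listed earlier → E.
A now also ready, so the ready set is {H, A}; H is listed earlier → H.
Now C, F and A have their prerequisites met. C is listed earlier, so C next.
Ready: B, F and A. B is listed earlier → B.
Now F and A have their prerequisites met. F is listed earlier, so F next.
Next only A has its prerequisites met → A.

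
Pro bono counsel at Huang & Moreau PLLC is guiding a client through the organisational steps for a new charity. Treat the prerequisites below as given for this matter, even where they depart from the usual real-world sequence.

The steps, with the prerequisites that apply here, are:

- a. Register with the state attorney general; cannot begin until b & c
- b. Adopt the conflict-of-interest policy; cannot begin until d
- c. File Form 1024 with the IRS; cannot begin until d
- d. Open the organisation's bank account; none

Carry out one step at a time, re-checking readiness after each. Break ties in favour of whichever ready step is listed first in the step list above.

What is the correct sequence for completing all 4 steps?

d is the only step with nothing outstanding, so it goes first.
Ready: b and c. b is listed earlier → b.
c is the only step now ready → c.
a is the only step now ready → a.

d, b, c, a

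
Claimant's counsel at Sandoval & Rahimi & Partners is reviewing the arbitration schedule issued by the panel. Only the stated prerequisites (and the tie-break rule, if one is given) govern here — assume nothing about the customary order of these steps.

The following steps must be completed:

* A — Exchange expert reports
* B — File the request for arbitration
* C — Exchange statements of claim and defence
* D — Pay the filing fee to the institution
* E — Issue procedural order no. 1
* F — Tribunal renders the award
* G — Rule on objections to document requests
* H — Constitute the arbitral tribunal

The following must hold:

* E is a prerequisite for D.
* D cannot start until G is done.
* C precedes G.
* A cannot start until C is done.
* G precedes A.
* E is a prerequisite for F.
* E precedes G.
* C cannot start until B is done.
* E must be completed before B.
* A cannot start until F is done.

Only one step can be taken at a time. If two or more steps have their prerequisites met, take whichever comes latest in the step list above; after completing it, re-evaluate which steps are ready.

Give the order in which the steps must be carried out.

H and E have no prerequisites; H is listed later, so H is first.
Next only E has its prerequisites met → E.
Ready: F and B. F is listed later → F.
B needed E, now all done → B.
That leaves C as the only ready step → C.
That leaves G as the only ready step → G.
Ready: D and A. D is listed later → D.
A needed G, F and C, now all done → A.

H E F B C G D A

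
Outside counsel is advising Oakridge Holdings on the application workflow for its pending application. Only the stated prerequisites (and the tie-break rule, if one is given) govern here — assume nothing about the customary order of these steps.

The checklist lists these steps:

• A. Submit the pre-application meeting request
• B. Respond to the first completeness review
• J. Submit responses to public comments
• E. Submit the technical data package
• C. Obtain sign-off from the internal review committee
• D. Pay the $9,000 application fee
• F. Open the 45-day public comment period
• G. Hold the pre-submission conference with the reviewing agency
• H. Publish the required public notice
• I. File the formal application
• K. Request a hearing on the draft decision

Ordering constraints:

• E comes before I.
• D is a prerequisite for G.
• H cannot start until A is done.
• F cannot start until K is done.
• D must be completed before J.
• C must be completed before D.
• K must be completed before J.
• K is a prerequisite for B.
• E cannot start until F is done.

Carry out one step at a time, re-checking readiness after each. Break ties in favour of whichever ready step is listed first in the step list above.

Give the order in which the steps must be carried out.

A, C, D, G, H, K, B, J, F, E, I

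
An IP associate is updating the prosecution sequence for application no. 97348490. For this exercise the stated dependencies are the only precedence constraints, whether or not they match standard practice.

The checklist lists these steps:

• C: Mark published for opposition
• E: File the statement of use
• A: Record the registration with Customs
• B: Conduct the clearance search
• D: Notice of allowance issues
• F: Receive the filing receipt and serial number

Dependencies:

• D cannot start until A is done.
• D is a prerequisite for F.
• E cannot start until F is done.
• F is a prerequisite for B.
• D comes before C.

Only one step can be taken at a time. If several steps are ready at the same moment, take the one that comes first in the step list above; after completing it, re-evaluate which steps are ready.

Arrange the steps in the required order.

A, D, C, F, E, B

A is the only step with nothing outstanding, so it goes first.
D needed A, now all done → D.
C and F are both available; C is listed earlier → C.
That leaves F as the only ready step → F.
Now E and B have their prerequisites met. E is listed earlier, so E next.
B needed F, now all done → B.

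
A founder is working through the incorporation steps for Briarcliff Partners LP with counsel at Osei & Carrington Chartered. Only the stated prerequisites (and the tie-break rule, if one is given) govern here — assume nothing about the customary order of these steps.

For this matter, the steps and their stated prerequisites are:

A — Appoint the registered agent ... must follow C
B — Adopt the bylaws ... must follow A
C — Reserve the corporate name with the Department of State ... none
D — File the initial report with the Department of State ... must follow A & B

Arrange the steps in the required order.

C → A → B → D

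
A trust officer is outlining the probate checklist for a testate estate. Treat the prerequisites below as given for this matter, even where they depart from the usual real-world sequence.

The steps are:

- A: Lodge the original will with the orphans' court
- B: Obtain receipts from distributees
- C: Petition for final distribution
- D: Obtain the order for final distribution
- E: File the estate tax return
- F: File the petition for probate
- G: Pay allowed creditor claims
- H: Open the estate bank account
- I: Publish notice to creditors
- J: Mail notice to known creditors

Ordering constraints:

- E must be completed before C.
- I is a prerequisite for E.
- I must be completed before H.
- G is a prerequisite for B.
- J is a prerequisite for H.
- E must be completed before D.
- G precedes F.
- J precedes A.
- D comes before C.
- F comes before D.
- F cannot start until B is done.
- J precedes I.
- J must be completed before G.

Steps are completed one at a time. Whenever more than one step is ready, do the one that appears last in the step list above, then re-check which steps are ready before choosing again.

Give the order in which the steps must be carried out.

J → I → H → G → E → B → F → D → C → A

Only J has no prerequisites, so it is first.
Ready: I, G and A. I is listed later → I.
H and E now also ready, so the ready set is {H, G, E, A}; H is listed later → H.
Now G, E and A have their prerequisites met. G is listed later, so G next.
Ready: E, B and A. E is listed later → E.
Ready: B and A. B is listed later → B.
F now also ready, so the ready set is {F, A}; F is listed later → F.
Now D and A have their prerequisites met. D is listed later, so D next.
C now also ready, so the ready set is {C, A}; C is listed later → C.
A needed J, now all done → A.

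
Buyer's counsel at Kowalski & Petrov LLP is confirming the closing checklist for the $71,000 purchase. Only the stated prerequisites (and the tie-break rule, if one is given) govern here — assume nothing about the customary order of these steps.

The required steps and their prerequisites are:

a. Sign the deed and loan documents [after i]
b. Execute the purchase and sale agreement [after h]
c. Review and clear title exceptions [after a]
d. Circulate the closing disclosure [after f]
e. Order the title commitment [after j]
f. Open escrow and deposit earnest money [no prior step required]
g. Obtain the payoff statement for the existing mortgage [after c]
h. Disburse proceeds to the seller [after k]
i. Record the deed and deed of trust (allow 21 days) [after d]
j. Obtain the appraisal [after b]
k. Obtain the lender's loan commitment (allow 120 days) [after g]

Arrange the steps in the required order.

f, d, i, a, c, g, k, h, b, j, e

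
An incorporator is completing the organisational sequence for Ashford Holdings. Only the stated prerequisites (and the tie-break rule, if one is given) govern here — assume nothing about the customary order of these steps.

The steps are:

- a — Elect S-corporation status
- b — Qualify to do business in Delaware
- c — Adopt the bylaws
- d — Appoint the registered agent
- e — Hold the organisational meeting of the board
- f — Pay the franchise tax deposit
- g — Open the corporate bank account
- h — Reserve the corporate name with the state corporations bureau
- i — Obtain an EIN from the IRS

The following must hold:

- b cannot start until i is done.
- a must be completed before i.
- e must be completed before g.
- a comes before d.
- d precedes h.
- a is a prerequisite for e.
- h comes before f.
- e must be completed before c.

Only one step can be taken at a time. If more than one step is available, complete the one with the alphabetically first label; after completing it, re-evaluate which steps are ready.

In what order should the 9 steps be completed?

a → d → e → c → g → h → f → i → b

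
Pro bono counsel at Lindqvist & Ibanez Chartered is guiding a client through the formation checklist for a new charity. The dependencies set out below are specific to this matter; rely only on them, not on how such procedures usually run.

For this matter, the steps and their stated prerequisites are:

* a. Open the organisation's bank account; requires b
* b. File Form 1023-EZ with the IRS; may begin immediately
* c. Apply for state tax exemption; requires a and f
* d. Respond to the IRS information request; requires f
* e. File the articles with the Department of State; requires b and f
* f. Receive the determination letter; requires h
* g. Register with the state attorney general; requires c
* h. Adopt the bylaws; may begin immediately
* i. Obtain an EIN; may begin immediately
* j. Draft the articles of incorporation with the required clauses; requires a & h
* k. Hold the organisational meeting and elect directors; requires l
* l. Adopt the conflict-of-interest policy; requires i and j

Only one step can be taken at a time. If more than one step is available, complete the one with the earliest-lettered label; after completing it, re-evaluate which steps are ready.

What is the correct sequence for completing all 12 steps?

b, a, h, f, c, d, e, g, i, j, l, k

Nothing is required for b, h and i. b has the earlier label → b first.
a now also ready, so the ready set is {a, h, i}; a has the earlier label → a.
Ready: h and i. h has the earlier label → h.
Now f, i and j have their prerequisites met. f has the earlier label, so f next.
c, d, e, i and j are all available; c has the earlier label → c.
g now also ready, so the ready set is {d, e, g, i, j}; d has the earlier label → d.
e, g, i and j are all available; e has the earlier label → e.
Ready: g, i and j. g has the earlier label → g.
Ready: i and j. i has the earlier label → i.
That leaves j as the only ready step → j.
l is the only step now ready → l.
Next only k has its prerequisites met → k.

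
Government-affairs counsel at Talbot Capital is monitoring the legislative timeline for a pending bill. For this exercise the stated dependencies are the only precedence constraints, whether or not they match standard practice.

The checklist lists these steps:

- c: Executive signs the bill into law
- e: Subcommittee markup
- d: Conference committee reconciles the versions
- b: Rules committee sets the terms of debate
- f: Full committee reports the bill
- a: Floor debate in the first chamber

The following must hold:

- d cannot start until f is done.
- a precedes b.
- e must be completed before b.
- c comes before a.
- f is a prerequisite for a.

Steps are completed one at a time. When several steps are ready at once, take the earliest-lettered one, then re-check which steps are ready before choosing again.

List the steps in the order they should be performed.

c, e and f have no prerequisites; c has the earlier label, so c is first.
Now e and f have their prerequisites met. e has the earlier label, so e next.
f is the only step now ready → f.
Ready: a and d. a has the earlier label → a.
b and d are both available; b has the earlier label → b.
d needed f, now all done → d.

c → e → f → a → b → d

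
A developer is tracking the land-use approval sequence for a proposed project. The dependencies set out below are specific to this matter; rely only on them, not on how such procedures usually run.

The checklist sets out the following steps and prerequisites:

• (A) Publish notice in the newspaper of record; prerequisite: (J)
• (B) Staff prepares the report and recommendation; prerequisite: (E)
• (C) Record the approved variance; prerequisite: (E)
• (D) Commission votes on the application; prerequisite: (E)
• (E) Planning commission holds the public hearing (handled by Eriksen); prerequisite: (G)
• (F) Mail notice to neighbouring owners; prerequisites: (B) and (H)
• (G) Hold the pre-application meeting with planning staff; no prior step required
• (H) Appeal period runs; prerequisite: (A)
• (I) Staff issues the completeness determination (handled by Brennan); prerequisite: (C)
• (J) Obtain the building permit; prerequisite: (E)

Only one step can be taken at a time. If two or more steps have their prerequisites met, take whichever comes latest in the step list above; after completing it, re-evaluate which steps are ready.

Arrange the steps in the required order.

(G) has no prerequisites → (G) first.
That leaves (E) as the only ready step → (E).
Now (J), (D), (C) and (B) have their prerequisites met. (J) is listed later, so (J) next.
(A) now also ready, so the ready set is {(D), (C), (B), (A)}; (D) is listed later → (D).
(C), (B) and (A) are all available; (C) is listed later → (C).
(I) now also ready, so the ready set is {(I), (B), (A)}; (I) is listed later → (I).
Now (B) and (A) have their prerequisites met. (B) is listed later, so (B) next.
(A) needed (J), now all done → (A).
(H) needed (A), now all done → (H).
That leaves (F) as the only ready step → (F).

(G), (E), (J), (D), (C), (I), (B), (A), (H), (F)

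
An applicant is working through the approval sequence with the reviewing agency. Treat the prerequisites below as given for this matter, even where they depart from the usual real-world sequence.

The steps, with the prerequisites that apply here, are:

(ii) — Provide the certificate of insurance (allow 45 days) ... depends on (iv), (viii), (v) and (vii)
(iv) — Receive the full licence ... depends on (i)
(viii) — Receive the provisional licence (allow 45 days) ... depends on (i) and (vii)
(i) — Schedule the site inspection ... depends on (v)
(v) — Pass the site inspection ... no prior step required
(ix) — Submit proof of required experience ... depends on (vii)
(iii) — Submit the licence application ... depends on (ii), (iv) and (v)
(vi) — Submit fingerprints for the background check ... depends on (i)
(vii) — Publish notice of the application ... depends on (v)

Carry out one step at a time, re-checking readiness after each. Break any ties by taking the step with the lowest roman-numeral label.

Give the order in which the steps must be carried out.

(v) → (i) → (iv) → (vi) → (vii) → (viii) → (ii) → (iii) → (ix)

(v) has no prerequisites → (v) first.
Ready: (i) and (vii). (i) has the earlier label → (i).
Ready: (iv), (vi) and (vii). (iv) has the earlier label → (iv).
Ready: (vi) and (vii). (vi) has the earlier label → (vi).
Next only (vii) has its prerequisites met → (vii).
Ready: (viii) and (ix). (viii) has the earlier label → (viii).
(ii) now also ready, so the ready set is {(ii), (ix)}; (ii) has the earlier label → (ii).
(iii) and (ix) are both available; (iii) has the earlier label → (iii).
(ix) is the only step now ready → (ix).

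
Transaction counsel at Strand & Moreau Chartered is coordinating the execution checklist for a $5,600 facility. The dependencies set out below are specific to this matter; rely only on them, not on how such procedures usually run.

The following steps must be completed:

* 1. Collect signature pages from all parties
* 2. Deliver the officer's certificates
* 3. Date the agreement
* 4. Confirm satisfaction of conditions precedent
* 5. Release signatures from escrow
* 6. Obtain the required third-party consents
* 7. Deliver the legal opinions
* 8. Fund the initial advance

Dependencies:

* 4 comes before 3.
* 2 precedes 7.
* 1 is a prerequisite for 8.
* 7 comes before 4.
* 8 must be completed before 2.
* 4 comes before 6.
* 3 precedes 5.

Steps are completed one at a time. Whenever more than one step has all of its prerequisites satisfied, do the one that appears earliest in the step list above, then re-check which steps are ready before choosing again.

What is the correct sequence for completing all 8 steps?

1 is the only step with nothing outstanding, so it goes first.
8 is the only step now ready → 8.
Next only 2 has its prerequisites met → 2.
7 is the only step now ready → 7.
4 needed 7, now all done → 4.
3 and 6 are both available; 3 is listed earlier → 3.
Ready: 5 and 6. 5 is listed earlier → 5.
That leaves 6 as the only ready step → 6.

1, 8, 2, 7, 4, 3, 5, 6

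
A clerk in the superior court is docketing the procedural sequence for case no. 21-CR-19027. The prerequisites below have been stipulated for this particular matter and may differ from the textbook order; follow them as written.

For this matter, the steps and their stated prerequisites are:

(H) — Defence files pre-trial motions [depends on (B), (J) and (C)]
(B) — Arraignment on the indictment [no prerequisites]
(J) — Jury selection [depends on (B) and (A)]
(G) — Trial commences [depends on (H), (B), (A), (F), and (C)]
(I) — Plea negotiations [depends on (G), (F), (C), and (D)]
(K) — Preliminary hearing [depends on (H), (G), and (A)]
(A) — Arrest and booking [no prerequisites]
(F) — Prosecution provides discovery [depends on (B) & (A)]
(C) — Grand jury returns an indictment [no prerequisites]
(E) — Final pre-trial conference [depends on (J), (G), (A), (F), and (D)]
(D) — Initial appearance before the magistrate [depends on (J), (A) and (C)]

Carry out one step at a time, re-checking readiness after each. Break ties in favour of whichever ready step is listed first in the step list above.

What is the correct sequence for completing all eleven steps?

(B) → (A) → (J) → (F) → (C) → (H) → (G) → (K) → (D) → (I) → (E)

(B), (A) and (C) have no prerequisites; (B) is listed earlier, so (B) is first.
(A) and (C) are both available; (A) is listed earlier → (A).
Now (J), (F) and (C) have their prerequisites met. (J) is listed earlier, so (J) next.
Ready: (F) and (C). (F) is listed earlier → (F).
(C) is the only step now ready → (C).
Ready: (H) and (D). (H) is listed earlier → (H).
(G) now also ready, so the ready set is {(G), (D)}; (G) is listed earlier → (G).
Now (K) and (D) have their prerequisites met. (K) is listed earlier, so (K) next.
(D) is the only step now ready → (D).
Now (I) and (E) have their prerequisites met. (I) is listed earlier, so (I) next.
(E) is the only step now ready → (E).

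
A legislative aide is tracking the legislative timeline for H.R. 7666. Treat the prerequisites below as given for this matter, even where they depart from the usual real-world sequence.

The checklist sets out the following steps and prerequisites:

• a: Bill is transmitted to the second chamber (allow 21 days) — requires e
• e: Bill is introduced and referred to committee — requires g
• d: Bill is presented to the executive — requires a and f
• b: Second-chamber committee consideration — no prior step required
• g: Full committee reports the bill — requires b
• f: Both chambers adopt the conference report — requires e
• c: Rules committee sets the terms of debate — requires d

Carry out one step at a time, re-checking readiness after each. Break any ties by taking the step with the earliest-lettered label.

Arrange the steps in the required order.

Only b has no prerequisites, so it is first.
g needed b, now all done → g.
That leaves e as the only ready step → e.
Now a and f have their prerequisites met. a has the earlier label, so a next.
That leaves f as the only ready step → f.
d is the only step now ready → d.
c is the only step now ready → c.

b, g, e, a, f, d, c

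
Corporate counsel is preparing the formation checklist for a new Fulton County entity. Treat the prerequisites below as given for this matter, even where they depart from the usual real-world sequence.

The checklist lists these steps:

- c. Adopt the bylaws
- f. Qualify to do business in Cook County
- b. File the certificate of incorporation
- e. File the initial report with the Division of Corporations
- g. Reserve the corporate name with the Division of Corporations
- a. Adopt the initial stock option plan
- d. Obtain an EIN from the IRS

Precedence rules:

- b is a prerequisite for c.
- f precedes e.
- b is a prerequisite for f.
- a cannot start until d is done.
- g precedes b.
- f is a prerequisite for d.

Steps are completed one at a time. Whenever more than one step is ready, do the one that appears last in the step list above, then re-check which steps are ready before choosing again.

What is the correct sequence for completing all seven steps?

Only g has no prerequisites, so it is first.
b needed g, now all done → b.
f and c are both available; f is listed later → f.
Now d, e and c have their prerequisites met. d is listed later, so d next.
a, e and c are all available; a is listed later → a.
e and c are both available; e is listed later → e.
c is the only step now ready → c.

g b f d a e c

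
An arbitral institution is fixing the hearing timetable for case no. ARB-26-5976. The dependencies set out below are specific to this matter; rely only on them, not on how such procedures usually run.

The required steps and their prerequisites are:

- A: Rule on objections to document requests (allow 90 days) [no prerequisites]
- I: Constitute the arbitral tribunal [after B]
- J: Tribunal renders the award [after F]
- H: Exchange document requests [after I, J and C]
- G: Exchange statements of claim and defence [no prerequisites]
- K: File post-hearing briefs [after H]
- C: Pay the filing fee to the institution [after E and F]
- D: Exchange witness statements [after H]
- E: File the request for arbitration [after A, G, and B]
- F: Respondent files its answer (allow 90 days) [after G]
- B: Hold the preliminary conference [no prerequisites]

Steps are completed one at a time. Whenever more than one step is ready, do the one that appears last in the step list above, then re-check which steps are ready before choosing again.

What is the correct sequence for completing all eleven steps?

B, G, F, J, I, A, E, C, H, D, K

Nothing is required for B, G and A. B is listed later → B first.
I now also ready, so the ready set is {G, I, A}; G is listed later → G.
F, I and A are all available; F is listed later → F.
J, I and A are all available; J is listed later → J.
Now I and A have their prerequisites met. I is listed later, so I next.
A is the only step now ready → A.
E needed B, G and A, now all done → E.
That leaves C as the only ready step → C.
Next only H has its prerequisites met → H.
Ready: D and K. D is listed later → D.
K needed H, now all done → K.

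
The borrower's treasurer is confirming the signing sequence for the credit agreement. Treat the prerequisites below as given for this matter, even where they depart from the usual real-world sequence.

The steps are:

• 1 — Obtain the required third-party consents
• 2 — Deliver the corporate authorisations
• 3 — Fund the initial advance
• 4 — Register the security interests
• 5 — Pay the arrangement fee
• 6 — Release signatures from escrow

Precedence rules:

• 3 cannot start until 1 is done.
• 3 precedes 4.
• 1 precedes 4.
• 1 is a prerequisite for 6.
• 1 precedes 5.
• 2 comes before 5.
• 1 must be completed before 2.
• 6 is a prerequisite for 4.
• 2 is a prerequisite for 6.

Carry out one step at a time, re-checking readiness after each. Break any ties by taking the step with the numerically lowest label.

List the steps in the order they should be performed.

1 is the only step with nothing outstanding, so it goes first.
Ready: 2 and 3. 2 has the earlier label → 2.
Ready: 3, 5 and 6. 3 has the earlier label → 3.
Ready: 5 and 6. 5 has the earlier label → 5.
6 is the only step now ready → 6.
That leaves 4 as the only ready step → 4.

1 2 3 5 6 4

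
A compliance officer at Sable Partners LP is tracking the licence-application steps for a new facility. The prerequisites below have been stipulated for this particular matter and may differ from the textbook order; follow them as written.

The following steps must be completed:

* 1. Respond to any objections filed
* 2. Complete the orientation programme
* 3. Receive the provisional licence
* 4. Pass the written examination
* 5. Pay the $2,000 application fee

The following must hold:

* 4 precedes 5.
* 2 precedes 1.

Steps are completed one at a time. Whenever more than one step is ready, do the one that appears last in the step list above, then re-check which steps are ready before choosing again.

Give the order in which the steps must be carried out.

Nothing is required for 4, 3 and 2. 4 is listed later → 4 first.
Now 5, 3 and 2 have their prerequisites met. 5 is listed later, so 5 next.
Ready: 3 and 2. 3 is listed later → 3.
That leaves 2 as the only ready step → 2.
That leaves 1 as the only ready step → 1.

4 5 3 2 1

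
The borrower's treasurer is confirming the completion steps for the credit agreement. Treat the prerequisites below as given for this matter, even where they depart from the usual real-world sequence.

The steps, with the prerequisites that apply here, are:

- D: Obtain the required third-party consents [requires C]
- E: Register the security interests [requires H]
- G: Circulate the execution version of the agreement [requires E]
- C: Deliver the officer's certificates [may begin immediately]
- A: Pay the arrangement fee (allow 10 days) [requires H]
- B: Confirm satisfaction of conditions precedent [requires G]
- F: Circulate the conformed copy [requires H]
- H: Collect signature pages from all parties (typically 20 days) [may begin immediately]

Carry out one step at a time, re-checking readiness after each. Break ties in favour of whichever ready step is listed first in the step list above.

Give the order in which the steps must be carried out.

C and H have no prerequisites; C is listed earlier, so C is first.
D and H are both available; D is listed earlier → D.
That leaves H as the only ready step → H.
E, A and F are all available; E is listed earlier → E.
G, A and F are all available; G is listed earlier → G.
A, B and F are all available; A is listed earlier → A.
Now B and F have their prerequisites met. B is listed earlier, so B next.
Next only F has its prerequisites met → F.

C, D, H, E, G, A, B, F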